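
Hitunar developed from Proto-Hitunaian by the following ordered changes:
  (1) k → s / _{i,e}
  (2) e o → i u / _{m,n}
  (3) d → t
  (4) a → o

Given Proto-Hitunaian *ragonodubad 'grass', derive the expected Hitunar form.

Hitunar: *ragonodubad
  ragonodubad (rule 1 does not apply)
  ragonodubad → ragunodubad   [pre-nasal raising]
  ragunodubad → ragunotubat   [unconditioned shift]
  ragunotubat → rogunotubot   [vowel merger]
  giving Hitunar rogunotubot.

rogunotubot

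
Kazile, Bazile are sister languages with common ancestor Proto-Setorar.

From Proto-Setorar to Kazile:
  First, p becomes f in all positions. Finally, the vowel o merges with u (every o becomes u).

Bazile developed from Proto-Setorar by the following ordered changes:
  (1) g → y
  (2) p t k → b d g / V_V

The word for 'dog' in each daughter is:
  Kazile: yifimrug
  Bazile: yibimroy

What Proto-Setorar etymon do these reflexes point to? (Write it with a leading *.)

Position 7: Kazile has u, Bazile has o. Bazile preserves o here (none of its changes turn any other segment into o), so the proto-segment is *o.
Position 3: Kazile has f, Bazile has b. Taking the neighbouring segments as reconstructed: Kazile f could go back to *p or *f; Bazile b could go back to *p or *b — the one source consistent with every daughter is *p.
Position 8: Kazile has g, Bazile has y. Kazile preserves g here (none of its changes turn any other segment into g), so the proto-segment is *g.
The remaining positions agree across the daughters. Check the candidate against every language:
Kazile: *yipimrog
  yipimrog → yifimrog   [unconditioned shift]
  yifimrog → yifimrug   [vowel merger]
  giving Kazile yifimrug.
Bazile: start from *yipimrog.
  rule 1 (unconditioned shift): yipimrog → yipimroy
  rule 2 (intervocalic voicing): yipimroy → yibimroy
  ⇒ Bazile yibimroy
No other proto-form is consistent with every reflex, so the reconstruction is *yipimrog.

*yipimrog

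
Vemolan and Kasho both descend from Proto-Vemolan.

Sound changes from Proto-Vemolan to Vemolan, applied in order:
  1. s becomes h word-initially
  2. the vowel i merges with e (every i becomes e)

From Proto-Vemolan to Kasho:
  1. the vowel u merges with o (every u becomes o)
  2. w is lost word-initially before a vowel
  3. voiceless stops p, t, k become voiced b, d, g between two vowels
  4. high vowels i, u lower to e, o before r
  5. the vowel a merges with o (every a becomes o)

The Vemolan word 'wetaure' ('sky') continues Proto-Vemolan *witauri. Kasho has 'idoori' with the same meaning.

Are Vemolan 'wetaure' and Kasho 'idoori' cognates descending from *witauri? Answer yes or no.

yes

Derive the expected Kasho reflex of *witauri:
Kasho: *witauri
  witauri → witaori   [vowel merger]
  witaori → itaori   [glide loss]
  itaori → idaori   [intervocalic voicing]
  idaori (rule 4 does not apply)
  idaori → idoori   [vowel merger]
  giving Kasho idoori.
Kasho 'idoori' matches the regular reflex exactly, so the pair is cognate.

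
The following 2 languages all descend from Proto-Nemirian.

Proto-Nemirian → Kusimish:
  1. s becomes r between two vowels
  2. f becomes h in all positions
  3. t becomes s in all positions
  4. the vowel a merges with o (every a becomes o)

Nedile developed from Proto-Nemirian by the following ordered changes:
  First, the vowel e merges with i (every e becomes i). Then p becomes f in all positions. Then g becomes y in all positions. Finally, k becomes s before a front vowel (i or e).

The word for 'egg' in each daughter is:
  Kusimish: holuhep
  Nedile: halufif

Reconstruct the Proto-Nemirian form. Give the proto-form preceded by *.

Position 7: Kusimish has p, Nedile has f. Kusimish preserves p here (none of its changes turn any other segment into p), so the proto-segment is *p.
Position 2: Kusimish has o, Nedile has a. Nedile preserves a here (none of its changes turn any other segment into a), so the proto-segment is *a.
This points to *halufep. Verify forward in each daughter:
Kusimish: *halufep
  halufep (rule 1 does not apply)
  halufep → haluhep   [unconditioned shift]
  haluhep (rule 3 does not apply)
  haluhep → holuhep   [vowel merger]
  giving Kusimish holuhep.
Nedile: *halufep
  halufep → halufip   [vowel merger]
  halufip → halufif   [unconditioned shift]
  halufif (rule 3 does not apply)
  halufif (rule 4 does not apply)
  giving Nedile halufif.
Only *halufep yields all of Kusimish holuhep, Nedile halufif.

*halufep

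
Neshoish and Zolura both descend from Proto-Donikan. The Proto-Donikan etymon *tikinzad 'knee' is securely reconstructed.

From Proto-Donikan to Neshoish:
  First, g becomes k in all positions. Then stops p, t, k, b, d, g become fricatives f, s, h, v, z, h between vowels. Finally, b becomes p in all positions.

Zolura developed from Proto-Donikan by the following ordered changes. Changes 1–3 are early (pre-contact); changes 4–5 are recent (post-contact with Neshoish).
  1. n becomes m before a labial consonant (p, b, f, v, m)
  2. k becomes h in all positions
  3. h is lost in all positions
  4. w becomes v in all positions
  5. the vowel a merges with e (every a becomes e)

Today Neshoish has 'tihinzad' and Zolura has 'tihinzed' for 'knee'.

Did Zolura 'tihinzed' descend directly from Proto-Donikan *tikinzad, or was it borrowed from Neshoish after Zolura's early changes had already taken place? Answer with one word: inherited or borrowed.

borrowed

If inherited, *tikinzad would pass through all of Zolura's changes:
Zolura: *tikinzad
  tikinzad (rule 1 does not apply)
  tikinzad → tihinzad   [unconditioned shift]
  tihinzad → tiinzad   [h-loss]
  tiinzad (rule 4 does not apply)
  tiinzad → tiinzed   [vowel merger]
  giving Zolura tiinzed.
If borrowed from Neshoish 'tihinzad' after the early changes, it would undergo only the recent ones:
  rule 4 (unconditioned shift): no change (tihinzad)
  rule 5 (vowel merger): tihinzad → tihinzed
  ⇒ as a loan: tihinzed
Zolura 'tihinzed' matches the loan outcome 'tihinzed', not the inherited 'tiinzed' — it skipped the early Zolura changes, so it was borrowed from Neshoish.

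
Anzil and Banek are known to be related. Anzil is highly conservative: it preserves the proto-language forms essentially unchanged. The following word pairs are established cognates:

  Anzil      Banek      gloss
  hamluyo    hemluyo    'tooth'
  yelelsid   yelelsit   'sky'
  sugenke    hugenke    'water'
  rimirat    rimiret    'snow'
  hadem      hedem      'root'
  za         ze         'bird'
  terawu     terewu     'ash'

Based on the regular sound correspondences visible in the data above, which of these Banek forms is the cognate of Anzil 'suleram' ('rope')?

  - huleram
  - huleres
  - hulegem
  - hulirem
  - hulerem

hulerem

sugenke ~ hugenke — Anzil s corresponds to Banek h word-initially before a back vowel.
hamluyo ~ hemluyo — Anzil a corresponds to Banek e after a consonant, before a nasal.
Applying these to Anzil 'suleram':
  suleram → huleram   (s→h word-initially before a back vowel)
  huleram → hulerem   (a→e after a consonant, before a nasal)
So the Banek cognate is 'hulerem'.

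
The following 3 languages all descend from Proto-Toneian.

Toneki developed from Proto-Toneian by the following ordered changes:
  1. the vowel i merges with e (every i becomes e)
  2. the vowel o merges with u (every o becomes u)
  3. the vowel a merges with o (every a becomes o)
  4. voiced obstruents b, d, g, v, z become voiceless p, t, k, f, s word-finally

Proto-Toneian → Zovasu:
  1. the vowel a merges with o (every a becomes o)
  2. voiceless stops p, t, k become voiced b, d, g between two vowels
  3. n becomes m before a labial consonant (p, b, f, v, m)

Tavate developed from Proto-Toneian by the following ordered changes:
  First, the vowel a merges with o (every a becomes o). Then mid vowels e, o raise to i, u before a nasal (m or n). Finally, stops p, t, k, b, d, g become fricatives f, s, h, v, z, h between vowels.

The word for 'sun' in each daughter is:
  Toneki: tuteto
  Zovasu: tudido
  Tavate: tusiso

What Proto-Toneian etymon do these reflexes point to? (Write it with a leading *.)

Position 6: Toneki has o, Zovasu has o, Tavate has o. In Toneki, o can only continue *a, so the proto-segment is *a.
Position 5: Toneki has t, Zovasu has d, Tavate has s. Taking the neighbouring segments as reconstructed: Toneki t can only go back to *t; Zovasu d could go back to *t or *d; Tavate s could go back to *t or *s — the one source consistent with every daughter is *t.
Position 3: Toneki has t, Zovasu has d, Tavate has s. Taking the neighbouring segments as reconstructed: Toneki t can only go back to *t; Zovasu d could go back to *t or *d; Tavate s could go back to *t or *s — the one source consistent with every daughter is *t.
Continuing position by position gives *tutita; check it forward:
Toneki: start from *tutita.
  rule 1 (vowel merger): tutita → tuteta
  rule 2: no change — tuteta
  rule 3 (vowel merger): tuteta → tuteto
  rule 4: no change — tuteto
  ⇒ Toneki tuteto
Zovasu: *tutita > tutito > tudido  (by vowel merger, intervocalic voicing)
Tavate: *tutita
  tutita → tutito   [vowel merger]
  tutito (rule 2 does not apply)
  tutito → tusiso   [intervocalic lenition]
  giving Tavate tusiso.
Only *tutita yields all of Toneki tuteto, Zovasu tudido, Tavate tusiso.

*tutita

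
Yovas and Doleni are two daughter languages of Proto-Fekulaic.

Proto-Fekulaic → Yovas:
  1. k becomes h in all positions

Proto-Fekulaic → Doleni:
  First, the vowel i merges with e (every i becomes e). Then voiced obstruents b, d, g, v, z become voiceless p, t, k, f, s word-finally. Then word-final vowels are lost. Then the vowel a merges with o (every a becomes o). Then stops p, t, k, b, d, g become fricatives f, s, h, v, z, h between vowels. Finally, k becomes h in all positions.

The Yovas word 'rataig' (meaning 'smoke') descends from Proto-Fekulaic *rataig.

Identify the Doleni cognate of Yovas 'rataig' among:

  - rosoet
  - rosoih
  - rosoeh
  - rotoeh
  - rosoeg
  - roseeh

Doleni: *rataig
  rataig → rataeg   [vowel merger]
  rataeg → rataek   [final devoicing]
  rataek (rule 3 does not apply)
  rataek → rotoek   [vowel merger]
  rotoek → rosoek   [intervocalic lenition]
  rosoek → rosoeh   [unconditioned shift]
  giving Doleni rosoeh.

rosoeh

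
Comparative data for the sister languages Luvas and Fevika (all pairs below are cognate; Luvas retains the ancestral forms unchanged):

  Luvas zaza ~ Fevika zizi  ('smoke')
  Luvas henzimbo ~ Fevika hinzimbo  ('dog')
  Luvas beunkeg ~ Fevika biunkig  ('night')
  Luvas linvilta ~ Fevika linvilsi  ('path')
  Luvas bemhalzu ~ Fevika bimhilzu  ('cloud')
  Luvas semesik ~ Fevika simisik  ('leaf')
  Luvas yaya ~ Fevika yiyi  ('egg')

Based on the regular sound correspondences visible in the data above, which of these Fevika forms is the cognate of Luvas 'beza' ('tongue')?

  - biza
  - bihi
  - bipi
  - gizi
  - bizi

bizi

beunkeg ~ biunkig, semesik ~ simisik — Luvas e corresponds to Fevika i after a consonant, before a consonant other than r, m, n, p, b, f, v.
zaza ~ zizi, linvilta ~ linvilsi — Luvas a corresponds to Fevika i word-finally.
Applying these to Luvas 'beza':
  beza → biza   (e→i after a consonant, before a consonant other than r, m, n, p, b, f, v)
  biza → bizi   (a→i word-finally)
So the Fevika cognate is 'bizi'.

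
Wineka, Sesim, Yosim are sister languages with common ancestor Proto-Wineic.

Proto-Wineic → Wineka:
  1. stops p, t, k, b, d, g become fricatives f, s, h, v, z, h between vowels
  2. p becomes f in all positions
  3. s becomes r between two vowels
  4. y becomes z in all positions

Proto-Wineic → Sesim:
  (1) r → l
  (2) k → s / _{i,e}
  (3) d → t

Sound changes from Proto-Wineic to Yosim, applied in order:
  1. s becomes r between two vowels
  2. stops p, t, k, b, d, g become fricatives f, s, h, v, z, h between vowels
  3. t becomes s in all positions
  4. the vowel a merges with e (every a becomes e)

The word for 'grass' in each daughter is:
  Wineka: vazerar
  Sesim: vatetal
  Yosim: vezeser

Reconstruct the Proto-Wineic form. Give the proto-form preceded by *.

*vadetar

Position 3: Wineka has z, Sesim has t, Yosim has z. Taking the neighbouring segments as reconstructed: Wineka z could go back to *d or *z or *y; Sesim t could go back to *t or *d; Yosim z could go back to *d or *z — the one source consistent with every daughter is *d.
Position 5: Wineka has r, Sesim has t, Yosim has s. Taking the neighbouring segments as reconstructed: Wineka r could go back to *t or *s or *r; Sesim t could go back to *t or *d; Yosim s can only go back to *t — the one source consistent with every daughter is *t.
Position 7: Wineka has r, Sesim has l, Yosim has r. Taking the neighbouring segments as reconstructed: Wineka r can only go back to *r; Sesim l could go back to *l or *r; Yosim r can only go back to *r — the one source consistent with every daughter is *r.
Verify the candidate proto-form against each daughter:
Wineka: *vadetar > vazesar > vazerar  (by intervocalic lenition, rhotacism)
Sesim: start from *vadetar.
  rule 1 (unconditioned shift): vadetar → vadetal
  rule 2: no change — vadetal
  rule 3 (unconditioned shift): vadetal → vatetal
  ⇒ Sesim vatetal
Yosim: start from *vadetar.
  rule 1: no change — vadetar
  rule 2 (intervocalic lenition): vadetar → vazesar
  rule 3: no change — vazesar
  rule 4 (vowel merger): vazesar → vezeser
  ⇒ Yosim vezeser
*vadetar is the unique common source.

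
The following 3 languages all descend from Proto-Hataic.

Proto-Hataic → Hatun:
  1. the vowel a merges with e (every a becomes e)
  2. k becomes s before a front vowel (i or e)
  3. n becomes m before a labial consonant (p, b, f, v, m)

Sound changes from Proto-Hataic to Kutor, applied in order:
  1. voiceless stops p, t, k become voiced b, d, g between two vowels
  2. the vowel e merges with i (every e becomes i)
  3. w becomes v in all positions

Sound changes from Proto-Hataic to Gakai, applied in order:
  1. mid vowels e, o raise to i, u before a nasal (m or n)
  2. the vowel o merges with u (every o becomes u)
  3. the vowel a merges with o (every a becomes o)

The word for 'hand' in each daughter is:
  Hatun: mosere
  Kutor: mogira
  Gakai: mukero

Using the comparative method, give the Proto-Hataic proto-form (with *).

Position 2: Hatun has o, Kutor has o, Gakai has u. Hatun preserves o here (none of its changes turn any other segment into o), so the proto-segment is *o.
Position 4: Hatun has e, Kutor has i, Gakai has e. Gakai preserves e here (none of its changes turn any other segment into e), so the proto-segment is *e.
Position 3: Hatun has s, Kutor has g, Gakai has k. Gakai preserves k here (none of its changes turn any other segment into k), so the proto-segment is *k.
Continuing position by position gives *mokera; check it forward:
Hatun: *mokera
  mokera → mokere   [vowel merger]
  mokere → mosere   [palatalisation]
  mosere (rule 3 does not apply)
  giving Hatun mosere.
Kutor: *mokera
  mokera → mogera   [intervocalic voicing]
  mogera → mogira   [vowel merger]
  mogira (rule 3 does not apply)
  giving Kutor mogira.
Gakai: *mokera > mukera > mukero  (by vowel merger, vowel merger)
No other proto-form is consistent with every reflex, so the reconstruction is *mokera.

*mokera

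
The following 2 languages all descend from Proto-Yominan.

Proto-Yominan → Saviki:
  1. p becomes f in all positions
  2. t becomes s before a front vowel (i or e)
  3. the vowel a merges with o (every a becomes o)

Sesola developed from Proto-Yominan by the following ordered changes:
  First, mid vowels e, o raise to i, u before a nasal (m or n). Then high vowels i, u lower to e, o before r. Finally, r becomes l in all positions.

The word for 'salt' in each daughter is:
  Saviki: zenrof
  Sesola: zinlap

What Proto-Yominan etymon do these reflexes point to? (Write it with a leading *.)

Position 5: Saviki has o, Sesola has a. Sesola preserves a here (none of its changes turn any other segment into a), so the proto-segment is *a.
Position 6: Saviki has f, Sesola has p. Sesola preserves p here (none of its changes turn any other segment into p), so the proto-segment is *p.
Continuing position by position gives *zenrap; check it forward:
Saviki: *zenrap
  zenrap → zenraf   [unconditioned shift]
  zenraf (rule 2 does not apply)
  zenraf → zenrof   [vowel merger]
  giving Saviki zenrof.
Sesola: start from *zenrap.
  rule 1 (pre-nasal raising): zenrap → zinrap
  rule 2: no change — zinrap
  rule 3 (unconditioned shift): zinrap → zinlap
  ⇒ Sesola zinlap
No other proto-form is consistent with every reflex, so the reconstruction is *zenrap.

*zenrap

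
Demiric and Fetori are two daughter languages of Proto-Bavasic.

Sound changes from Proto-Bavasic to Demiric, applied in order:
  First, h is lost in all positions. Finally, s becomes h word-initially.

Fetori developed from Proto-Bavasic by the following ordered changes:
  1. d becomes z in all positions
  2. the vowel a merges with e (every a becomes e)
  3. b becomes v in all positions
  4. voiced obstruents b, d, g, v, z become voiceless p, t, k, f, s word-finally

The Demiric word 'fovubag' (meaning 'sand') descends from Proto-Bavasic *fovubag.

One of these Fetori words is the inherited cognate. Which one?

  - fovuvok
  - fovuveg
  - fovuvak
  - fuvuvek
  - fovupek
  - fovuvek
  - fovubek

Fetori: start from *fovubag.
  rule 1: no change — fovubag
  rule 2 (vowel merger): fovubag → fovubeg
  rule 3 (unconditioned shift): fovubeg → fovuveg
  rule 4 (final devoicing): fovuveg → fovuvek
  ⇒ Fetori fovuvek
The other candidates each miss or misapply at least one Fetori change.

fovuvek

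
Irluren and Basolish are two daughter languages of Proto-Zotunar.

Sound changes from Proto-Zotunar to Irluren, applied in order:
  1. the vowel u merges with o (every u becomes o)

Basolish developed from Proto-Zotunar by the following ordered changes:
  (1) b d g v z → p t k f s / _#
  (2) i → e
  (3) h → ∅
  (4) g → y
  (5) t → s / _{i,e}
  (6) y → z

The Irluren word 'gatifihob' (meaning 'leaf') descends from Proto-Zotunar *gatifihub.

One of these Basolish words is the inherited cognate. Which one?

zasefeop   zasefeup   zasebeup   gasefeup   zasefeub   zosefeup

zasefeup

Basolish: *gatifihub > gatifihup > gatefehup > gatefeup > yatefeup > yasefeup > zasefeup  (by final devoicing, vowel merger, h-loss, unconditioned shift, palatalisation, unconditioned shift)
The other candidates each miss or misapply at least one Basolish change.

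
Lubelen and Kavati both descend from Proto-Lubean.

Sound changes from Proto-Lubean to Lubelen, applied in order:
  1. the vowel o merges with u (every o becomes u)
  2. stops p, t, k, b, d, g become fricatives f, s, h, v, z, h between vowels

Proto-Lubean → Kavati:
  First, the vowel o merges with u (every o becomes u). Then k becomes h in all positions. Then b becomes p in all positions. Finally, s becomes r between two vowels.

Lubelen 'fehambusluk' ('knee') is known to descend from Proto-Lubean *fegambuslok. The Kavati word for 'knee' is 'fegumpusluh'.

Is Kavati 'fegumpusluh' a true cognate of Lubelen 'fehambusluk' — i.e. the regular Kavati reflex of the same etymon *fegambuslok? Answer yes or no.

Derive the expected Kavati reflex of *fegambuslok:
Kavati: *fegambuslok > fegambusluk > fegambusluh > fegampusluh  (by vowel merger, unconditioned shift, unconditioned shift)
The regular Kavati reflex would be 'fegampusluh', but the attested form is 'fegumpusluh'. The correspondence is irregular, so they are not cognates (the Kavati form has a different source).

no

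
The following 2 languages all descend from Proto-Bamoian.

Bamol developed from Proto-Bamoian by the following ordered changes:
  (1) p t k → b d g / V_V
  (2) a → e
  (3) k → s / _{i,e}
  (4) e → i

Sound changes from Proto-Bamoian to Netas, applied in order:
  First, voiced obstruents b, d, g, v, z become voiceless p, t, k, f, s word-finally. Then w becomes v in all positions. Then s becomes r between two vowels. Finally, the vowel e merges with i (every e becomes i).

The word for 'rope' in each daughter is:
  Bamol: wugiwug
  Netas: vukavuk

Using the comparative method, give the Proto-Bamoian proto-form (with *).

Position 3: Bamol has g, Netas has k. Taking the neighbouring segments as reconstructed: Bamol g could go back to *k or *g; Netas k can only go back to *k — the one source consistent with every daughter is *k.
Position 7: Bamol has g, Netas has k. Taking the neighbouring segments as reconstructed: Bamol g can only go back to *g; Netas k could go back to *k or *g — the one source consistent with every daughter is *g.
Position 5: Bamol has w, Netas has v. Bamol preserves w here (none of its changes turn any other segment into w), so the proto-segment is *w.
Continuing position by position gives *wukawug; check it forward:
Bamol: *wukawug
  wukawug → wugawug   [intervocalic voicing]
  wugawug → wugewug   [vowel merger]
  wugewug (rule 3 does not apply)
  wugewug → wugiwug   [vowel merger]
  giving Bamol wugiwug.
Netas: *wukawug > wukawuk > vukavuk  (by final devoicing, unconditioned shift)
*wukawug is the unique common source.

*wukawug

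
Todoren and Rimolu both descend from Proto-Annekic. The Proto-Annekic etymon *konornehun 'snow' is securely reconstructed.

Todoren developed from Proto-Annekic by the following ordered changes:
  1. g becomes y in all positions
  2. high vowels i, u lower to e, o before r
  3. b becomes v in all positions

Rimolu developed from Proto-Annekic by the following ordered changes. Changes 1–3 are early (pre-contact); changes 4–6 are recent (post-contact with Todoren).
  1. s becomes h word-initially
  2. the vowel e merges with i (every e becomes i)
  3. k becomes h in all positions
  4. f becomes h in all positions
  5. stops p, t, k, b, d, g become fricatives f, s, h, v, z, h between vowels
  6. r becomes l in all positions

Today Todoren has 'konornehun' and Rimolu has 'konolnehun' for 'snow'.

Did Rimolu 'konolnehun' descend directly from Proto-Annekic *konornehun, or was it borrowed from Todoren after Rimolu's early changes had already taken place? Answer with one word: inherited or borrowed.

borrowed

If inherited, *konornehun would pass through all of Rimolu's changes:
Rimolu: *konornehun
  konornehun (rule 1 does not apply)
  konornehun → konornihun   [vowel merger]
  konornihun → honornihun   [unconditioned shift]
  honornihun (rule 4 does not apply)
  honornihun (rule 5 does not apply)
  honornihun → honolnihun   [unconditioned shift]
  giving Rimolu honolnihun.
If borrowed from Todoren 'konornehun' after the early changes, it would undergo only the recent ones:
  rule 4 (unconditioned shift): no change (konornehun)
  rule 5 (intervocalic lenition): no change (konornehun)
  rule 6 (unconditioned shift): konornehun → konolnehun
  ⇒ as a loan: konolnehun
Rimolu 'konolnehun' matches the loan outcome 'konolnehun', not the inherited 'honolnihun' — it skipped the early Rimolu changes, so it was borrowed from Todoren.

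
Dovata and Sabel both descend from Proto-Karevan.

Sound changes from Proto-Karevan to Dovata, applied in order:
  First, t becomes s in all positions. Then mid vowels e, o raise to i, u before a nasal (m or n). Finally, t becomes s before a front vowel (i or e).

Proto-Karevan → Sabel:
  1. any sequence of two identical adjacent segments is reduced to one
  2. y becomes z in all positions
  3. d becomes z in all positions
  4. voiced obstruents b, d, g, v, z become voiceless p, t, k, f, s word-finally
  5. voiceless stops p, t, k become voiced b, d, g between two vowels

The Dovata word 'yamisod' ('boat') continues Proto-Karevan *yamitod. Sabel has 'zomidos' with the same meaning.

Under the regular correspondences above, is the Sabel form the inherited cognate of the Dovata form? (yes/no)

no

Derive the expected Sabel reflex of *yamitod:
Sabel: *yamitod
  yamitod (rule 1 does not apply)
  yamitod → zamitod   [unconditioned shift]
  zamitod → zamitoz   [unconditioned shift]
  zamitoz → zamitos   [final devoicing]
  zamitos → zamidos   [intervocalic voicing]
  giving Sabel zamidos.
The regular Sabel reflex would be 'zamidos', but the attested form is 'zomidos'. The correspondence is irregular, so they are not cognates (the Sabel form has a different source).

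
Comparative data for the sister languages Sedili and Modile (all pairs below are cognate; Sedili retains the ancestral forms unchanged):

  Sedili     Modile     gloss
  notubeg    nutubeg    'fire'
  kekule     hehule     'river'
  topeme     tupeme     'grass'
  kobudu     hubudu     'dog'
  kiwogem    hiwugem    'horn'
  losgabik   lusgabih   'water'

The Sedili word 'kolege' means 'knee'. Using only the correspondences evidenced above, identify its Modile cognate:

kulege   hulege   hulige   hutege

hulege

kobudu ~ hubudu — Sedili k corresponds to Modile h word-initially before a back vowel.
notubeg ~ nutubeg, kiwogem ~ hiwugem — Sedili o corresponds to Modile u after a consonant, before a consonant other than r, m, n, p, b, f, v.
Applying these to Sedili 'kolege':
  kolege → holege   (k→h word-initially before a back vowel)
  holege → hulege   (o→u after a consonant, before a consonant other than r, m, n, p, b, f, v)
So the Modile cognate is 'hulege'.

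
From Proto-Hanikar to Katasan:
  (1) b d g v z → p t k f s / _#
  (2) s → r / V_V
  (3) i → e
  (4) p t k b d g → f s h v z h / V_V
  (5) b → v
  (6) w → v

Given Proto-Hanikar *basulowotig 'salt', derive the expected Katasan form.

varulovosek

Katasan: *basulowotig > basulowotik > barulowotik > barulowotek > barulowosek > varulowosek > varulovosek  (by final devoicing, rhotacism, vowel merger, intervocalic lenition, unconditioned shift, unconditioned shift)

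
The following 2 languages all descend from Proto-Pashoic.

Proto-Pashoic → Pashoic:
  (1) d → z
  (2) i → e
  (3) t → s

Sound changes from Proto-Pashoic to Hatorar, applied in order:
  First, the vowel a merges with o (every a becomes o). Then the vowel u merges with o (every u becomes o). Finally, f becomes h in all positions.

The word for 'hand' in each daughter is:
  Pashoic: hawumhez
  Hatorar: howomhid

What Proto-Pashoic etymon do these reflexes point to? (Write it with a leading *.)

Position 7: Pashoic has e, Hatorar has i. Hatorar preserves i here (none of its changes turn any other segment into i), so the proto-segment is *i.
Position 8: Pashoic has z, Hatorar has d. Hatorar preserves d here (none of its changes turn any other segment into d), so the proto-segment is *d.
Position 2: Pashoic has a, Hatorar has o. Pashoic preserves a here (none of its changes turn any other segment into a), so the proto-segment is *a.
Continuing position by position gives *hawumhid; check it forward:
Pashoic: *hawumhid > hawumhiz > hawumhez  (by unconditioned shift, vowel merger)
Hatorar: start from *hawumhid.
  rule 1 (vowel merger): hawumhid → howumhid
  rule 2 (vowel merger): howumhid → howomhid
  rule 3: no change — howomhid
  ⇒ Hatorar howomhid
*hawumhid is the unique common source.

*hawumhid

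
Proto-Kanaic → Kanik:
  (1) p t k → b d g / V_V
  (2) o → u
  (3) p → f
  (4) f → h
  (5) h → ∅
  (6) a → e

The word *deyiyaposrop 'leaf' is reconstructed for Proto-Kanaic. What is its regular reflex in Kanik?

deyiyebusru

Kanik: start from *deyiyaposrop.
  rule 1 (intervocalic voicing): deyiyaposrop → deyiyabosrop
  rule 2 (vowel merger): deyiyabosrop → deyiyabusrup
  rule 3 (unconditioned shift): deyiyabusrup → deyiyabusruf
  rule 4 (unconditioned shift): deyiyabusruf → deyiyabusruh
  rule 5 (h-loss): deyiyabusruh → deyiyabusru
  rule 6 (vowel merger): deyiyabusru → deyiyebusru
  ⇒ Kanik deyiyebusru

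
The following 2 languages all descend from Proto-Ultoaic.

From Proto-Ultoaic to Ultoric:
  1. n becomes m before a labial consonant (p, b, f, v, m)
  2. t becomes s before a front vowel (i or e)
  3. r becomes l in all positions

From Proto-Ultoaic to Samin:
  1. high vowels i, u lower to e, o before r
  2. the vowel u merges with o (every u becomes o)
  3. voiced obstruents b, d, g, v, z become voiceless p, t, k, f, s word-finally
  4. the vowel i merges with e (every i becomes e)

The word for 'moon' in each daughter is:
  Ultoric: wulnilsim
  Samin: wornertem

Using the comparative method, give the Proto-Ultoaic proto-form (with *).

*wurnirtim

Position 7: Ultoric has s, Samin has t. Taking the neighbouring segments as reconstructed: Ultoric s could go back to *t or *s; Samin t can only go back to *t — the one source consistent with every daughter is *t.
Position 2: Ultoric has u, Samin has o. Ultoric preserves u here (none of its changes turn any other segment into u), so the proto-segment is *u.
Position 8: Ultoric has i, Samin has e. Ultoric preserves i here (none of its changes turn any other segment into i), so the proto-segment is *i.
Continuing position by position gives *wurnirtim; check it forward:
Ultoric: *wurnirtim
  wurnirtim (rule 1 does not apply)
  wurnirtim → wurnirsim   [palatalisation]
  wurnirsim → wulnilsim   [unconditioned shift]
  giving Ultoric wulnilsim.
Samin: *wurnirtim > wornertim > wornertem  (by pre-rhotic lowering, vowel merger)
No other proto-form is consistent with every reflex, so the reconstruction is *wurnirtim.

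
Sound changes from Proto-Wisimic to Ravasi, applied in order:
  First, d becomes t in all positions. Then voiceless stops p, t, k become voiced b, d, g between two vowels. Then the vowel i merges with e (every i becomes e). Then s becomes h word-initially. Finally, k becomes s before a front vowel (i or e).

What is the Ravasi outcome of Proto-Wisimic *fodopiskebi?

Ravasi: start from *fodopiskebi.
  rule 1 (unconditioned shift): fodopiskebi → fotopiskebi
  rule 2 (intervocalic voicing): fotopiskebi → fodobiskebi
  rule 3 (vowel merger): fodobiskebi → fodobeskebe
  rule 4: no change — fodobeskebe
  rule 5 (palatalisation): fodobeskebe → fodobessebe
  ⇒ Ravasi fodobessebe

fodobessebe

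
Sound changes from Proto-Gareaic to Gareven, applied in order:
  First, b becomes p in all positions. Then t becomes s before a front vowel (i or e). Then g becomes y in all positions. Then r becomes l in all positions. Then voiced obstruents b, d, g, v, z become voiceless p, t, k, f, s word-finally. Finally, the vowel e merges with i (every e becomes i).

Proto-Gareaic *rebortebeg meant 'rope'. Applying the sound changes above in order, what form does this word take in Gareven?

Gareven: start from *rebortebeg.
  rule 1 (unconditioned shift): rebortebeg → reportepeg
  rule 2 (palatalisation): reportepeg → reporsepeg
  rule 3 (unconditioned shift): reporsepeg → reporsepey
  rule 4 (unconditioned shift): reporsepey → lepolsepey
  rule 5: no change — lepolsepey
  rule 6 (vowel merger): lepolsepey → lipolsipiy
  ⇒ Gareven lipolsipiy

lipolsipiy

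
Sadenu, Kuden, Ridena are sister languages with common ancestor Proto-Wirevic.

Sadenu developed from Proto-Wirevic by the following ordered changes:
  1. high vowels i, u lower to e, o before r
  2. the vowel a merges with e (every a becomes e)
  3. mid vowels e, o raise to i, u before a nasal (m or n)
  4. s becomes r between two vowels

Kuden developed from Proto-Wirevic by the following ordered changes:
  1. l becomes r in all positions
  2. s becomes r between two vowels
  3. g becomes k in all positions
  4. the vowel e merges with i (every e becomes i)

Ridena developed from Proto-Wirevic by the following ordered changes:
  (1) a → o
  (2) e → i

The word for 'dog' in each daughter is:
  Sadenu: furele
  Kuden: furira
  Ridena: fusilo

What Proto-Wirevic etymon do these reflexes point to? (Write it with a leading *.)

Position 6: Sadenu has e, Kuden has a, Ridena has o. Kuden preserves a here (none of its changes turn any other segment into a), so the proto-segment is *a.
Position 5: Sadenu has l, Kuden has r, Ridena has l. Sadenu preserves l here (none of its changes turn any other segment into l), so the proto-segment is *l.
Continuing position by position gives *fusela; check it forward:
Sadenu: start from *fusela.
  rule 1: no change — fusela
  rule 2 (vowel merger): fusela → fusele
  rule 3: no change — fusele
  rule 4 (rhotacism): fusele → furele
  ⇒ Sadenu furele
Kuden: start from *fusela.
  rule 1 (unconditioned shift): fusela → fusera
  rule 2 (rhotacism): fusera → furera
  rule 3: no change — furera
  rule 4 (vowel merger): furera → furira
  ⇒ Kuden furira
Ridena: *fusela
  fusela → fuselo   [vowel merger]
  fuselo → fusilo   [vowel merger]
  giving Ridena fusilo.
*fusela is the unique common source.

*fusela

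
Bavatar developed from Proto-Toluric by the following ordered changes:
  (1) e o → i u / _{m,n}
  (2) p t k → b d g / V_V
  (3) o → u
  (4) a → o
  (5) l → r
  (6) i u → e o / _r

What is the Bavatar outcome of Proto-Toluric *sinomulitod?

Bavatar: *sinomulitod
  sinomulitod → sinumulitod   [pre-nasal raising]
  sinumulitod → sinumulidod   [intervocalic voicing]
  sinumulidod → sinumulidud   [vowel merger]
  sinumulidud (rule 4 does not apply)
  sinumulidud → sinumuridud   [unconditioned shift]
  sinumuridud → sinumoridud   [pre-rhotic lowering]
  giving Bavatar sinumoridud.

sinumoridud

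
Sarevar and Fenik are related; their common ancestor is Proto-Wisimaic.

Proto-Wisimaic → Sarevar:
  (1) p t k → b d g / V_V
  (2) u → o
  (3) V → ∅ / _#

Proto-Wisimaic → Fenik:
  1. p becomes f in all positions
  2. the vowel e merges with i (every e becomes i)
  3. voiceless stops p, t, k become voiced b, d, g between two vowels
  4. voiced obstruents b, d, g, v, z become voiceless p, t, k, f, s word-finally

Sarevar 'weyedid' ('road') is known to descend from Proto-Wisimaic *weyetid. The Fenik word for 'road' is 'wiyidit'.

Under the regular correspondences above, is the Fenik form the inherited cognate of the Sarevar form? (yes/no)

yes

Derive the expected Fenik reflex of *weyetid:
Fenik: *weyetid > wiyitid > wiyidid > wiyidit  (by vowel merger, intervocalic voicing, final devoicing)
Fenik 'wiyidit' matches the regular reflex exactly, so the pair is cognate.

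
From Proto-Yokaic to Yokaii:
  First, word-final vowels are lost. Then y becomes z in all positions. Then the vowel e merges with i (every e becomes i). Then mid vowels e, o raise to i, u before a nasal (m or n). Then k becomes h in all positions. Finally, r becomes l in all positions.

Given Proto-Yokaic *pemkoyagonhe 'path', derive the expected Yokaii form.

Yokaii: start from *pemkoyagonhe.
  rule 1 (apocope): pemkoyagonhe → pemkoyagonh
  rule 2 (unconditioned shift): pemkoyagonh → pemkozagonh
  rule 3 (vowel merger): pemkozagonh → pimkozagonh
  rule 4 (pre-nasal raising): pimkozagonh → pimkozagunh
  rule 5 (unconditioned shift): pimkozagunh → pimhozagunh
  rule 6: no change — pimhozagunh
  ⇒ Yokaii pimhozagunh

pimhozagunh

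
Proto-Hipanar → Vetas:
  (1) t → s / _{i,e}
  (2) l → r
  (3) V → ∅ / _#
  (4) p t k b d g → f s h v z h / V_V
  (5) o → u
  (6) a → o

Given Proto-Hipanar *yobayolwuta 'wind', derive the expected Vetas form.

Vetas: start from *yobayolwuta.
  rule 1: no change — yobayolwuta
  rule 2 (unconditioned shift): yobayolwuta → yobayorwuta
  rule 3 (apocope): yobayorwuta → yobayorwut
  rule 4 (intervocalic lenition): yobayorwut → yovayorwut
  rule 5 (vowel merger): yovayorwut → yuvayurwut
  rule 6 (vowel merger): yuvayurwut → yuvoyurwut
  ⇒ Vetas yuvoyurwut

yuvoyurwut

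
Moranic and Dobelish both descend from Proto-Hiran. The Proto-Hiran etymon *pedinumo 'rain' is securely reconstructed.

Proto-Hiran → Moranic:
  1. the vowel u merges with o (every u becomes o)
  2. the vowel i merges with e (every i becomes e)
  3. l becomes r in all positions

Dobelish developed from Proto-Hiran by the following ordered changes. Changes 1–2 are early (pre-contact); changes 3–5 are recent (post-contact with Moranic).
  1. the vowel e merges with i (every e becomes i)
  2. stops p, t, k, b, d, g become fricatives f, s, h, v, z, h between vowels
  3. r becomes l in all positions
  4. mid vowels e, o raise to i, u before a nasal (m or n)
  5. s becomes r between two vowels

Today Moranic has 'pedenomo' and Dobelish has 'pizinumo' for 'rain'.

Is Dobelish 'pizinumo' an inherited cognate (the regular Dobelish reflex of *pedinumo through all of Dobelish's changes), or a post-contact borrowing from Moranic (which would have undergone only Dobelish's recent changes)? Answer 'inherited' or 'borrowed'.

If inherited, *pedinumo would pass through all of Dobelish's changes:
Dobelish: *pedinumo > pidinumo > pizinumo  (by vowel merger, intervocalic lenition)
If borrowed from Moranic 'pedenomo' after the early changes, it would undergo only the recent ones:
  rule 3 (unconditioned shift): no change (pedenomo)
  rule 4 (pre-nasal raising): pedenomo → pedinumo
  rule 5 (rhotacism): no change (pedinumo)
  ⇒ as a loan: pedinumo
Dobelish 'pizinumo' matches the inherited outcome exactly, so it is an inherited cognate, not a loan.

inherited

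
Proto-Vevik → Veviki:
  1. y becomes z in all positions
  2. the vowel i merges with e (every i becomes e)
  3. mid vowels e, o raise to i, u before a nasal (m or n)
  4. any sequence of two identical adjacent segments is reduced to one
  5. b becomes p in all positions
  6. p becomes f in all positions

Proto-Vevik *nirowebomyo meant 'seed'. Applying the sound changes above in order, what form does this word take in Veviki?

Veviki: *nirowebomyo > nirowebomzo > nerowebomzo > nerowebumzo > nerowepumzo > nerowefumzo  (by unconditioned shift, vowel merger, pre-nasal raising, unconditioned shift, unconditioned shift)

nerowefumzo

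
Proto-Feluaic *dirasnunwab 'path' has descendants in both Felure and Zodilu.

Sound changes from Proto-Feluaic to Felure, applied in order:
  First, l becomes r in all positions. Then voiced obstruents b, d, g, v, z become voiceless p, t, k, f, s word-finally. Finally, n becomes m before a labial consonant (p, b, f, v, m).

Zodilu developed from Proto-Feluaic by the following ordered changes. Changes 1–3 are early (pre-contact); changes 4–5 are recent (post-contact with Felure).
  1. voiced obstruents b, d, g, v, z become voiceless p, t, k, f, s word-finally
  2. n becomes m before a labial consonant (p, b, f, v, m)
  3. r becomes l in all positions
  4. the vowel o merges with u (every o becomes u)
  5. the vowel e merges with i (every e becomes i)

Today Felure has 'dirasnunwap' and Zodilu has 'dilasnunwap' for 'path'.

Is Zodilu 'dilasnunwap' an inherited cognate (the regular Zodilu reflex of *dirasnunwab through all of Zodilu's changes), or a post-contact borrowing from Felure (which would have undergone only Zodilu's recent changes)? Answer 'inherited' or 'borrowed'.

If inherited, *dirasnunwab would pass through all of Zodilu's changes:
Zodilu: start from *dirasnunwab.
  rule 1 (final devoicing): dirasnunwab → dirasnunwap
  rule 2: no change — dirasnunwap
  rule 3 (unconditioned shift): dirasnunwap → dilasnunwap
  rule 4: no change — dilasnunwap
  rule 5: no change — dilasnunwap
  ⇒ Zodilu dilasnunwap
If borrowed from Felure 'dirasnunwap' after the early changes, it would undergo only the recent ones:
  rule 4 (vowel merger): no change (dirasnunwap)
  rule 5 (vowel merger): no change (dirasnunwap)
  ⇒ as a loan: dirasnunwap
Zodilu 'dilasnunwap' matches the inherited outcome exactly, so it is an inherited cognate, not a loan.

inherited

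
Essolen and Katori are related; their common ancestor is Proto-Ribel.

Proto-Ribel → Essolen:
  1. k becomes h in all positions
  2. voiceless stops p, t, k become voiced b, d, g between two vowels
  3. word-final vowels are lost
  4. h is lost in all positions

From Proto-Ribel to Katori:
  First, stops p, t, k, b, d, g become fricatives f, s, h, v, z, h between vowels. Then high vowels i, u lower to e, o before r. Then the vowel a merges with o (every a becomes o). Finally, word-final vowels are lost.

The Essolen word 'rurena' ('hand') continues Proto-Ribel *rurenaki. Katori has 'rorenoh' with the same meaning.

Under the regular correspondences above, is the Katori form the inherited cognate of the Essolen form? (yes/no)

yes

Derive the expected Katori reflex of *rurenaki:
Katori: start from *rurenaki.
  rule 1 (intervocalic lenition): rurenaki → rurenahi
  rule 2 (pre-rhotic lowering): rurenahi → rorenahi
  rule 3 (vowel merger): rorenahi → rorenohi
  rule 4 (apocope): rorenohi → rorenoh
  ⇒ Katori rorenoh
Katori 'rorenoh' matches the regular reflex exactly, so the pair is cognate.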